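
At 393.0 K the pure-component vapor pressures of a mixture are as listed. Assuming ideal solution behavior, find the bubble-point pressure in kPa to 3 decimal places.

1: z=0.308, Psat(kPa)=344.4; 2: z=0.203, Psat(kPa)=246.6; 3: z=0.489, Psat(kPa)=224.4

Pbub = 265.867 kPa

At the bubble point ψ → 0, so ΣzᵢKᵢ = 1 with Kᵢ = Pᵢˢᵃᵗ/P ⇒ P = ΣzᵢPᵢˢᵃᵗ.
P = 0.308·344.4 + 0.203·246.6 + 0.489·224.4 = 265.867 kPa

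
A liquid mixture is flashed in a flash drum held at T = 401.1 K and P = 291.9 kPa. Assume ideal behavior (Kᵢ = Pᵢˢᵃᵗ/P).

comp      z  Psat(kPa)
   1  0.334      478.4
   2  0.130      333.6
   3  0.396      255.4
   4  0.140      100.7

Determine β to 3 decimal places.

β = 0.453

Raoult's law: Kᵢ = Pᵢˢᵃᵗ/P = Pᵢˢᵃᵗ/291.9.
  K_1 = 478.4/291.9 = 1.63892, K_2 = 333.6/291.9 = 1.14286, K_3 = 255.4/291.9 = 0.87496, K_4 = 100.7/291.9 = 0.34498
Rachford–Rice: g(β) = Σ zᵢ(Kᵢ−1)/(1+β(Kᵢ−1)) = 0.
Feasibility: ΣzᵢKᵢ = 1.091, Σzᵢ/Kᵢ = 1.176 — both > 1, two phases present.
Newton–Raphson from β = 0.35:
  β = 0.350: g = 0.0213, g' = -0.201 → β = 0.456
  β = 0.456: g = -0.0006, g' = -0.213 → β = 0.453
Converged at β = 0.453.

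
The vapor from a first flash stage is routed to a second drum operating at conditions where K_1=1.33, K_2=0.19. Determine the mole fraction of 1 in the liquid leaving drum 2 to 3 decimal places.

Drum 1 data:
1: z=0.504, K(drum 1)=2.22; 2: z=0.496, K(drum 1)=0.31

Drum 1:
Newton–Raphson from ψ₁ = 0.5:
  ψ₁ = 0.500: g = -0.1406, g' = -0.840 → ψ₁ = 0.333
  ψ₁ = 0.333: g = -0.0068, g' = -0.777 → ψ₁ = 0.324
Converged at ψ₁ = 0.324.
Drum-1 compositions:
  1: x = 0.361, y = 0.802
  2: x = 0.639, y = 0.198
Drum-2 feed = drum-1 vapor: z₂ = (0.8020, 0.1980).
Drum 2:
Binary case is linear: z₁(K₁−1)(1+ψ₂(K₂−1)) + z₂(K₂−1)(1+ψ₂(K₁−1)) = 0
⇒ ψ₂ = [z₁(K₁−1)+z₂(K₂−1)] / [−(K₁−1)(K₂−1)] = 0.1043/0.2673 = 0.390
  1: x = 0.711, y = 0.945
  2: x = 0.289, y = 0.055

x_1 (drum 2) = 0.711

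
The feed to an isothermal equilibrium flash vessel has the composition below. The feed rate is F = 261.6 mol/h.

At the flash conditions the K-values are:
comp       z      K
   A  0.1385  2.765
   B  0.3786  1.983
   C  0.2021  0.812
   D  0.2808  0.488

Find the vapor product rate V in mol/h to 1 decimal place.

V = 222.8 mol/h

Material balance + equilibrium reduce to Σ zᵢ(Kᵢ−1)/(1+V/F(Kᵢ−1)) = 0.
Feasibility: ΣzᵢKᵢ = 1.4349, Σzᵢ/Kᵢ = 1.0653 — both > 1, two phases present.
Newton iteration, V/F⁰ = 0.41:
  V/F = 0.4100: g = 0.18394, g' = -0.4574 → V/F = 0.8122
  V/F = 0.8122: g = 0.01645, g' = -0.4116 → V/F = 0.8521
  V/F = 0.8521: g = -0.00014, g' = -0.4189 → V/F = 0.8518
Converged at V/F = 0.8518.
Then V = V/F·F = 0.8518·261.6 = 222.8 mol/h and L = F − V = 38.8 mol/h.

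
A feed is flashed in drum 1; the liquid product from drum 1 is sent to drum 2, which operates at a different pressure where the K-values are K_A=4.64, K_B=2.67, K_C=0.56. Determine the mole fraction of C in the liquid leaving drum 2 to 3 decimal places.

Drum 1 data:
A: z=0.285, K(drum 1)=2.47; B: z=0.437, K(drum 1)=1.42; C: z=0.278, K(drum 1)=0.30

Drum 1:
Iterate (Newton) starting at ψ₁ = 0.46:
  ψ₁ = 0.460: g = 0.1167, g' = -0.570 → ψ₁ = 0.665
  ψ₁ = 0.665: g = -0.0087, g' = -0.681 → ψ₁ = 0.652
Converged at ψ₁ = 0.652.
Drum-1 compositions:
  A: x = 0.146, y = 0.359
  B: x = 0.343, y = 0.487
  C: x = 0.511, y = 0.153
Drum-2 feed = drum-1 liquid: z₂ = (0.1455, 0.3431, 0.5114).
Drum 2:
Let ψ₂ = V/F and solve Σ zᵢ(Kᵢ−1)/(1+ψ₂(Kᵢ−1)) = 0.
Feasibility: ΣzᵢKᵢ = 1.878, Σzᵢ/Kᵢ = 1.073 — both > 1, two phases present.
Newton iteration, ψ₂⁰ = 0.5:
  ψ₂ = 0.500: g = 0.2115, g' = -0.689 → ψ₂ = 0.807
  ψ₂ = 0.807: g = 0.0297, g' = -0.536 → ψ₂ = 0.862
  ψ₂ = 0.862: g = 0.0002, g' = -0.530 → ψ₂ = 0.863
Converged at ψ₂ = 0.863.
  A: x = 0.035, y = 0.163
  B: x = 0.141, y = 0.375
  C: x = 0.824, y = 0.462

x_C (drum 2) = 0.824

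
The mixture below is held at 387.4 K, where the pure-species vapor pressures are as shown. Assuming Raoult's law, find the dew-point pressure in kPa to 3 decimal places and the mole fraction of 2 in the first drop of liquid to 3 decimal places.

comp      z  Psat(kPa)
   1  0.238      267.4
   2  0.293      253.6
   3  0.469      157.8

Pdew = 199.301 kPa, x_2 = 0.230

At the dew point ψ → 1, so Σzᵢ/Kᵢ = 1 with Kᵢ = Pᵢˢᵃᵗ/P ⇒ 1/P = Σzᵢ/Pᵢˢᵃᵗ.
1/P = 0.238/267.4 + 0.293/253.6 + 0.469/157.8 = 0.005018 ⇒ P = 199.301 kPa
xᵢ = zᵢP/Pᵢˢᵃᵗ ⇒ x_2 = 0.293·199.301/253.6 = 0.230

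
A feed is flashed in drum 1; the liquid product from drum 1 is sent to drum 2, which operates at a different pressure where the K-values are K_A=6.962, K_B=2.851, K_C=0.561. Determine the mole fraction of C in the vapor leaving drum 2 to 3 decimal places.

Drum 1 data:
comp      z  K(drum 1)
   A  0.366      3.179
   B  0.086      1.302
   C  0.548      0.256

Drum 1:
Material balance + equilibrium reduce to Σ zᵢ(Kᵢ−1)/(1+ψ₁(Kᵢ−1)) = 0.
Check two-phase: ΣzᵢKᵢ = 1.416 > 1 and Σzᵢ/Kᵢ = 2.322 > 1, so g(0) = 0.416 > 0 and g(1) = -1.322 < 0.
Newton–Raphson from ψ₁ = 0.5:
  ψ₁ = 0.500: g = -0.2450, g' = -1.173 → ψ₁ = 0.291
  ψ₁ = 0.291: g = -0.0086, g' = -1.151 → ψ₁ = 0.284
Converged at ψ₁ = 0.284.
Drum-1 compositions:
  A: x = 0.226, y = 0.719
  B: x = 0.079, y = 0.103
  C: x = 0.695, y = 0.178
Drum-2 feed = drum-1 liquid: z₂ = (0.2262, 0.0792, 0.6946).
Drum 2:
Rachford–Rice: g(ψ₂) = Σ zᵢ(Kᵢ−1)/(1+ψ₂(Kᵢ−1)) = 0.
Check two-phase: ΣzᵢKᵢ = 2.190 > 1 and Σzᵢ/Kᵢ = 1.298 > 1, so g(0) = 1.190 > 0 and g(1) = -0.298 < 0.
Newton iteration, ψ₂⁰ = 0.47:
  ψ₂ = 0.470: g = 0.0489, g' = -0.846 → ψ₂ = 0.528
  ψ₂ = 0.528: g = 0.0025, g' = -0.764 → ψ₂ = 0.531
Converged at ψ₂ = 0.531.
  A: x = 0.054, y = 0.378
  B: x = 0.040, y = 0.114
  C: x = 0.906, y = 0.508

y_C (drum 2) = 0.508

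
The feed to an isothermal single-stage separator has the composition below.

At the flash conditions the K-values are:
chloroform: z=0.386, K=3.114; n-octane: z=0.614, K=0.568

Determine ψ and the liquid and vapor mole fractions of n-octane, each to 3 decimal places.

ψ = 0.603, x_n-octane = 0.830, y_n-octane = 0.472

Rachford–Rice: g(ψ) = Σ zᵢ(Kᵢ−1)/(1+ψ(Kᵢ−1)) = 0.
Check two-phase: ΣzᵢKᵢ = 1.551 > 1 and Σzᵢ/Kᵢ = 1.205 > 1, so g(0) = 0.551 > 0 and g(1) = -0.205 < 0.
Binary case is linear: z₁(K₁−1)(1+ψ(K₂−1)) + z₂(K₂−1)(1+ψ(K₁−1)) = 0
⇒ ψ = [z₁(K₁−1)+z₂(K₂−1)] / [−(K₁−1)(K₂−1)] = 0.5508/0.9132 = 0.603
Compositions from xᵢ = zᵢ/(1+ψ(Kᵢ−1)), yᵢ = Kᵢxᵢ:
  chloroform: x = 0.170, y = 0.528
  n-octane: x = 0.830, y = 0.472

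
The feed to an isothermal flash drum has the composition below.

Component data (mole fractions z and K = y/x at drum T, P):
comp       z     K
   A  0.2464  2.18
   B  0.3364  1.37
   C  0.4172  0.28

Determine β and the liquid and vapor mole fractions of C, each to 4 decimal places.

β = 0.2004, x_C = 0.4875, y_C = 0.1365

Rachford–Rice: g(β) = Σ zᵢ(Kᵢ−1)/(1+β(Kᵢ−1)) = 0.
Check two-phase: ΣzᵢKᵢ = 1.1148 > 1 and Σzᵢ/Kᵢ = 1.8486 > 1, so g(0) = 0.1148 > 0 and g(1) = -0.8486 < 0.
Newton iteration, β⁰ = 0.56:
  β = 0.5600: g = -0.22515, g' = -0.7632 → β = 0.2650
  β = 0.2650: g = -0.03636, g' = -0.5676 → β = 0.2009
  β = 0.2009: g = -0.00031, g' = -0.5597 → β = 0.2004
Converged at β = 0.2004.
Compositions from xᵢ = zᵢ/(1+β(Kᵢ−1)), yᵢ = Kᵢxᵢ:
  A: x = 0.1993, y = 0.4344
  B: x = 0.3132, y = 0.4291
  C: x = 0.4875, y = 0.1365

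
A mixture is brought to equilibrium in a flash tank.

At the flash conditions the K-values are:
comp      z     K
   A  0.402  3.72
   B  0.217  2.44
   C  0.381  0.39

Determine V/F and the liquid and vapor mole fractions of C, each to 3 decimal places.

V/F = 0.838, x_C = 0.779, y_C = 0.304

Material balance + equilibrium reduce to Σ zᵢ(Kᵢ−1)/(1+V/F(Kᵢ−1)) = 0.
g(0) = ΣzᵢKᵢ − 1 = 1.174 and g(1) = 1 − Σzᵢ/Kᵢ = -0.174, so a root lies in (0, 1).
Newton–Raphson from V/F = 0.46:
  V/F = 0.460: g = 0.3506, g' = -1.024 → V/F = 0.803
  V/F = 0.803: g = 0.0332, g' = -0.934 → V/F = 0.838
Converged at V/F = 0.838.
Compositions from xᵢ = zᵢ/(1+V/F(Kᵢ−1)), yᵢ = Kᵢxᵢ:
  A: x = 0.123, y = 0.456
  B: x = 0.098, y = 0.240
  C: x = 0.779, y = 0.304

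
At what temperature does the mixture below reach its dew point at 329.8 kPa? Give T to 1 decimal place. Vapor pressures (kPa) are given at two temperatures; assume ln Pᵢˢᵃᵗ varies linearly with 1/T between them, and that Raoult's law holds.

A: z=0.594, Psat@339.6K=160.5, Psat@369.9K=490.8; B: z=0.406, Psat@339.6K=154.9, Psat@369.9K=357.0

T = 361.5 K

Dew-point temperature: Σzᵢ·P/Pᵢˢᵃᵗ(T) = 1. Interpolate ln Pᵢˢᵃᵗ = aᵢ + bᵢ/T.
  T = 339.6 K: ΣzᵢP/Pᵢˢᵃᵗ = 2.0850
  T = 369.9 K: ΣzᵢP/Pᵢˢᵃᵗ = 0.7742
  T = 354.8 K: ΣzᵢP/Pᵢˢᵃᵗ = 1.2388
  T = 362.4 K: ΣzᵢP/Pᵢˢᵃᵗ = 0.9725
  T = 358.6 K: ΣzᵢP/Pᵢˢᵃᵗ = 1.0961
  T = 360.5 K: ΣzᵢP/Pᵢˢᵃᵗ = 1.0321
Interpolating between 360.5 K and 362.4 K gives T ≈ 361.5 K.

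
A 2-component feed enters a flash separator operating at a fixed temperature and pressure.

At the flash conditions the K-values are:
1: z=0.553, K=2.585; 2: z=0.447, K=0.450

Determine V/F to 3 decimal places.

V/F = 0.723

Binary case is linear: z₁(K₁−1)(1+V/F(K₂−1)) + z₂(K₂−1)(1+V/F(K₁−1)) = 0
⇒ V/F = [z₁(K₁−1)+z₂(K₂−1)] / [−(K₁−1)(K₂−1)] = 0.6307/0.8718 = 0.723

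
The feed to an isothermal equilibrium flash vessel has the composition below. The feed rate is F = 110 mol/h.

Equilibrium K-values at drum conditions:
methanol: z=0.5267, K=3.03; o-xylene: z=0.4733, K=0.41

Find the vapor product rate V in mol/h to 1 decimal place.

Material balance + equilibrium reduce to Σ zᵢ(Kᵢ−1)/(1+ψ(Kᵢ−1)) = 0.
Check two-phase: ΣzᵢKᵢ = 1.7900 > 1 and Σzᵢ/Kᵢ = 1.3282 > 1, so g(0) = 0.7900 > 0 and g(1) = -0.3282 < 0.
Newton iteration, ψ⁰ = 0.5:
  ψ = 0.5000: g = 0.13453, g' = -0.8661 → ψ = 0.6553
  ψ = 0.6553: g = 0.00354, g' = -0.8376 → ψ = 0.6596
Converged at ψ = 0.6596.
Then V = ψ·F = 0.6596·110 = 72.6 mol/h and L = F − V = 37.4 mol/h.

V = 72.6 mol/h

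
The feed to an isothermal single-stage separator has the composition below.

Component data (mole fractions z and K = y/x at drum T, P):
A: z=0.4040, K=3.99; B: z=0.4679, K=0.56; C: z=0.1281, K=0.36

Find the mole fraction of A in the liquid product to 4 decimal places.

x_A = 0.1407

Rachford–Rice: g(V/F) = Σ zᵢ(Kᵢ−1)/(1+V/F(Kᵢ−1)) = 0.
g(0) = ΣzᵢKᵢ − 1 = 0.9201 and g(1) = 1 − Σzᵢ/Kᵢ = -0.2926, so a root lies in (0, 1).
Newton iteration, V/F⁰ = 0.58:
  V/F = 0.5800: g = 0.03500, g' = -0.7791 → V/F = 0.6249
  V/F = 0.6249: g = 0.00053, g' = -0.7570 → V/F = 0.6256
Converged at V/F = 0.6256.
Compositions from xᵢ = zᵢ/(1+V/F(Kᵢ−1)), yᵢ = Kᵢxᵢ:
  A: x = 0.1407, y = 0.5615
  B: x = 0.6456, y = 0.3615
  C: x = 0.2136, y = 0.0769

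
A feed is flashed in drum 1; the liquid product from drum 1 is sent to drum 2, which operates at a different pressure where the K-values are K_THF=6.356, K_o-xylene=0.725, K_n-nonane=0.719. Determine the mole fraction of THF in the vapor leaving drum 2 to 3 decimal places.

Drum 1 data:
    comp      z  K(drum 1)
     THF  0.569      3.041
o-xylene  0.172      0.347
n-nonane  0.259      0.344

y_THF (drum 2) = 0.314

Drum 1:
Newton iteration, ψ₁⁰ = 0.5:
  ψ₁ = 0.500: g = 0.1552, g' = -0.989 → ψ₁ = 0.657
  ψ₁ = 0.657: g = 0.0009, g' = -1.002 → ψ₁ = 0.658
Converged at ψ₁ = 0.658.
Drum-1 compositions:
  THF: x = 0.243, y = 0.739
  o-xylene: x = 0.302, y = 0.105
  n-nonane: x = 0.456, y = 0.157
Drum-2 feed = drum-1 liquid: z₂ = (0.2429, 0.3015, 0.4556).
Drum 2:
Let ψ₂ = V/F and solve Σ zᵢ(Kᵢ−1)/(1+ψ₂(Kᵢ−1)) = 0.
Feasibility: ΣzᵢKᵢ = 2.090, Σzᵢ/Kᵢ = 1.088 — both > 1, two phases present.
Newton iteration, ψ₂⁰ = 0.5:
  ψ₂ = 0.500: g = 0.1086, g' = -0.594 → ψ₂ = 0.683
  ψ₂ = 0.683: g = 0.0189, g' = -0.411 → ψ₂ = 0.729
  ψ₂ = 0.729: g = 0.0007, g' = -0.382 → ψ₂ = 0.730
Converged at ψ₂ = 0.730.
  THF: x = 0.049, y = 0.314
  o-xylene: x = 0.377, y = 0.274
  n-nonane: x = 0.573, y = 0.412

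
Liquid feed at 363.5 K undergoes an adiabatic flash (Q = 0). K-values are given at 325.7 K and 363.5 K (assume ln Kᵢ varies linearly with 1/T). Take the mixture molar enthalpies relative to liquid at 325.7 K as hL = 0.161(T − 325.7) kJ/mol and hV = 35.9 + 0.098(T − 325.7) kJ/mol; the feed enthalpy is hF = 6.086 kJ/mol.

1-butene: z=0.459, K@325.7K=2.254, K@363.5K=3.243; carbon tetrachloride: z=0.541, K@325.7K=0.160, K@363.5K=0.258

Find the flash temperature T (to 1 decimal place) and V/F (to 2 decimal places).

Adiabatic flash: solve Rachford–Rice at each trial T, then check hF = ψ·hV(T) + (1−ψ)·hL(T).
  T = 325.7 K: K = (2.254, 0.160), RR gives ψ = 0.115, H_out = 4.129 kJ/mol
  T = 363.5 K: K = (3.243, 0.258), RR gives ψ = 0.377, H_out = 18.736 kJ/mol
  T = 344.6 K: K = (2.731, 0.206), RR gives ψ = 0.265, H_out = 12.255 kJ/mol
  T = 335.1 K: K = (2.486, 0.182), RR gives ψ = 0.197, H_out = 8.475 kJ/mol
  T = 330.4 K: K = (2.369, 0.171), RR gives ψ = 0.158, H_out = 6.395 kJ/mol
  T = 328.0 K: K = (2.310, 0.165), RR gives ψ = 0.137, H_out = 5.264 kJ/mol
Linear interpolation between T = 328.0 (H_out = 5.264) and T = 330.4 (H_out = 6.395) on hF = 6.086 gives T ≈ 329.7 K, at which ψ = 0.15.

T = 329.7 K, V/F = 0.15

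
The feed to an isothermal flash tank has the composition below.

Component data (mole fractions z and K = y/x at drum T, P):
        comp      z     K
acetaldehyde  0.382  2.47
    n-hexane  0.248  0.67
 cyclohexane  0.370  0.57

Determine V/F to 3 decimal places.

Material balance + equilibrium reduce to Σ zᵢ(Kᵢ−1)/(1+V/F(Kᵢ−1)) = 0.
Feasibility: ΣzᵢKᵢ = 1.321, Σzᵢ/Kᵢ = 1.174 — both > 1, two phases present.
Newton iteration, V/F⁰ = 0.64:
  V/F = 0.640: g = -0.0339, g' = -0.393 → V/F = 0.554
  V/F = 0.554: g = 0.0006, g' = -0.409 → V/F = 0.555
Converged at V/F = 0.555.

V/F = 0.555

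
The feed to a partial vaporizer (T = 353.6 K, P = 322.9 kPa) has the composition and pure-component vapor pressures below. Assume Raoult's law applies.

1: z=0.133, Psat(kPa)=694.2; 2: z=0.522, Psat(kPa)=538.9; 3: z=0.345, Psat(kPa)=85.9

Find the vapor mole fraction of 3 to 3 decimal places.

y_3 = 0.135

Raoult's law: Kᵢ = Pᵢˢᵃᵗ/P = Pᵢˢᵃᵗ/322.9.
  K_1 = 694.2/322.9 = 2.14989, K_2 = 538.9/322.9 = 1.66894, K_3 = 85.9/322.9 = 0.26603
Newton–Raphson from ψ = 0.5:
  ψ = 0.500: g = -0.0413, g' = -0.666 → ψ = 0.438
  ψ = 0.438: g = -0.0015, g' = -0.621 → ψ = 0.436
Converged at ψ = 0.436.
Compositions from xᵢ = zᵢ/(1+ψ(Kᵢ−1)), yᵢ = Kᵢxᵢ:
  1: x = 0.089, y = 0.190
  2: x = 0.404, y = 0.675
  3: x = 0.507, y = 0.135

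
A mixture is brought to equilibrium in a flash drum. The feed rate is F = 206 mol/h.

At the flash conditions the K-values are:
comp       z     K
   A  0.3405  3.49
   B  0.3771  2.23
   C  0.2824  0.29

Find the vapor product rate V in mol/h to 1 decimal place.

Newton iteration, β⁰ = 0.36:
  β = 0.3600: g = 0.49921, g' = -1.1180 → β = 0.8065
  β = 0.8065: g = 0.04552, g' = -1.1565 → β = 0.8459
  β = 0.8459: g = -0.00172, g' = -1.2482 → β = 0.8445
Converged at β = 0.8445.
Then V = β·F = 0.8445·206 = 174.0 mol/h and L = F − V = 32.0 mol/h.

V = 174.0 mol/h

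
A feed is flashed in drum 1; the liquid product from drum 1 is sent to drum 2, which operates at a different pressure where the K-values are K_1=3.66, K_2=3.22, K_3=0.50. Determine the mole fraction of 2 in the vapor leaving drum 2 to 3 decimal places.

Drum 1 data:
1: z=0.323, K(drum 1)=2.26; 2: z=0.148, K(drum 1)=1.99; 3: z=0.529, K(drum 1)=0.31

Drum 1:
Let ψ₁ = V/F and solve Σ zᵢ(Kᵢ−1)/(1+ψ₁(Kᵢ−1)) = 0.
Check two-phase: ΣzᵢKᵢ = 1.188 > 1 and Σzᵢ/Kᵢ = 1.924 > 1, so g(0) = 0.188 > 0 and g(1) = -0.924 < 0.
Iterate (Newton) starting at ψ₁ = 0.5:
  ψ₁ = 0.500: g = -0.2096, g' = -0.845 → ψ₁ = 0.252
  ψ₁ = 0.252: g = -0.0156, g' = -0.757 → ψ₁ = 0.231
Converged at ψ₁ = 0.231.
Drum-1 compositions:
  1: x = 0.250, y = 0.565
  2: x = 0.120, y = 0.240
  3: x = 0.629, y = 0.195
Drum-2 feed = drum-1 liquid: z₂ = (0.2501, 0.1204, 0.6295).
Drum 2:
Newton iteration, ψ₂⁰ = 0.51:
  ψ₂ = 0.510: g = -0.0148, g' = -0.733 → ψ₂ = 0.490
Converged at ψ₂ = 0.490.
  1: x = 0.109, y = 0.397
  2: x = 0.058, y = 0.186
  3: x = 0.834, y = 0.417

y_2 (drum 2) = 0.186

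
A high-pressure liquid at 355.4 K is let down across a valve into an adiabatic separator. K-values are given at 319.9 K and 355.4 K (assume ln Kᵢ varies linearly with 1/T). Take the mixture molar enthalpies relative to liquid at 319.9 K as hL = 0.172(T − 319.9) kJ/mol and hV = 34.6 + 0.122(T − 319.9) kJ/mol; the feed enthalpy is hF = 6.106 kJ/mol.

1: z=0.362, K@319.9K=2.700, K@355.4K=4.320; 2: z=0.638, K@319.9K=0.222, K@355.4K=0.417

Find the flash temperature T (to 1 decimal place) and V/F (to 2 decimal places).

T = 325.5 K, V/F = 0.15

Adiabatic flash: solve Rachford–Rice at each trial T, then check hF = ψ·hV(T) + (1−ψ)·hL(T).
  T = 319.9 K: K = (2.700, 0.222), RR gives ψ = 0.090, H_out = 3.114 kJ/mol
  T = 355.4 K: K = (4.320, 0.417), RR gives ψ = 0.429, H_out = 20.180 kJ/mol
  T = 337.6 K: K = (3.455, 0.309), RR gives ψ = 0.264, H_out = 11.948 kJ/mol
  T = 328.8 K: K = (3.067, 0.263), RR gives ψ = 0.183, H_out = 7.772 kJ/mol
  T = 324.4 K: K = (2.882, 0.242), RR gives ψ = 0.139, H_out = 5.545 kJ/mol
  T = 326.6 K: K = (2.974, 0.253), RR gives ψ = 0.161, H_out = 6.674 kJ/mol
Linear interpolation between T = 324.4 (H_out = 5.545) and T = 326.6 (H_out = 6.674) on hF = 6.106 gives T ≈ 325.5 K, at which ψ = 0.15.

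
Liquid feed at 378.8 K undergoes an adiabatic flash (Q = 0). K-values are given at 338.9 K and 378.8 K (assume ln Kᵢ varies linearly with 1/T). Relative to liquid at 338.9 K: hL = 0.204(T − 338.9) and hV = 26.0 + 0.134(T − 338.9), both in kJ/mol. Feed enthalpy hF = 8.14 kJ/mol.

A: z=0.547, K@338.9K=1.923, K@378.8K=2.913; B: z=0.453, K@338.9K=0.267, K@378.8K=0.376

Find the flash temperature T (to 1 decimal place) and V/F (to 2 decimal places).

T = 341.7 K, V/F = 0.29

Adiabatic flash: solve Rachford–Rice at each trial T, then check hF = ψ·hV(T) + (1−ψ)·hL(T).
  T = 338.9 K: K = (1.923, 0.267), RR gives ψ = 0.255, H_out = 6.642 kJ/mol
  T = 378.8 K: K = (2.913, 0.376), RR gives ψ = 0.640, H_out = 22.987 kJ/mol
  T = 358.9 K: K = (2.396, 0.320), RR gives ψ = 0.480, H_out = 15.883 kJ/mol
  T = 348.9 K: K = (2.153, 0.293), RR gives ψ = 0.381, H_out = 11.677 kJ/mol
  T = 343.9 K: K = (2.036, 0.280), RR gives ψ = 0.323, H_out = 9.294 kJ/mol
  T = 341.4 K: K = (1.979, 0.273), RR gives ψ = 0.290, H_out = 8.007 kJ/mol
  T = 342.6 K: K = (2.007, 0.277), RR gives ψ = 0.306, H_out = 8.634 kJ/mol
Linear interpolation between T = 341.4 (H_out = 8.007) and T = 342.6 (H_out = 8.634) on hF = 8.14 gives T ≈ 341.7 K, at which ψ = 0.29.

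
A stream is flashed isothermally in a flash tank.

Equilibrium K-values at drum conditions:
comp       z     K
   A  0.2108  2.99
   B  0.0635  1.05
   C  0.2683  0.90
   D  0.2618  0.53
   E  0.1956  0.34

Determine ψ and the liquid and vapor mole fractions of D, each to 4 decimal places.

Let ψ = V/F and solve Σ zᵢ(Kᵢ−1)/(1+ψ(Kᵢ−1)) = 0.
g(0) = ΣzᵢKᵢ − 1 = 0.1437 and g(1) = 1 − Σzᵢ/Kᵢ = -0.4983, so a root lies in (0, 1).
Newton iteration, ψ⁰ = 0.54:
  ψ = 0.5400: g = -0.18855, g' = -0.5067 → ψ = 0.1679
  ψ = 0.1679: g = 0.01154, g' = -0.6479 → ψ = 0.1857
  ψ = 0.1857: g = 0.00018, g' = -0.6281 → ψ = 0.1860
Converged at ψ = 0.1860.
Compositions from xᵢ = zᵢ/(1+ψ(Kᵢ−1)), yᵢ = Kᵢxᵢ:
  A: x = 0.1539, y = 0.4600
  B: x = 0.0629, y = 0.0661
  C: x = 0.2734, y = 0.2460
  D: x = 0.2869, y = 0.1520
  E: x = 0.2230, y = 0.0758

ψ = 0.1860, x_D = 0.2869, y_D = 0.1520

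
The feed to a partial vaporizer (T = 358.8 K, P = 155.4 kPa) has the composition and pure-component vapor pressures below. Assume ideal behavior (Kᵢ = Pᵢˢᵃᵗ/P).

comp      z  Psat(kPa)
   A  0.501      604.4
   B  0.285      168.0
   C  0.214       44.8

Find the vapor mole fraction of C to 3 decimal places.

Raoult's law: Kᵢ = Pᵢˢᵃᵗ/P = Pᵢˢᵃᵗ/155.4.
  K_A = 604.4/155.4 = 3.88932, K_B = 168.0/155.4 = 1.08108, K_C = 44.8/155.4 = 0.28829
Let ψ = V/F and solve Σ zᵢ(Kᵢ−1)/(1+ψ(Kᵢ−1)) = 0.
Check two-phase: ΣzᵢKᵢ = 2.318 > 1 and Σzᵢ/Kᵢ = 1.135 > 1, so g(0) = 1.318 > 0 and g(1) = -0.135 < 0.
Iterate (Newton) starting at ψ = 0.62:
  ψ = 0.620: g = 0.2680, g' = -0.886 → ψ = 0.923
  ψ = 0.923: g = -0.0271, g' = -1.232 → ψ = 0.901
  ψ = 0.901: g = -0.0008, g' = -1.165 → ψ = 0.900
Converged at ψ = 0.900.
Compositions from xᵢ = zᵢ/(1+ψ(Kᵢ−1)), yᵢ = Kᵢxᵢ:
  A: x = 0.139, y = 0.541
  B: x = 0.266, y = 0.287
  C: x = 0.595, y = 0.172

y_C = 0.172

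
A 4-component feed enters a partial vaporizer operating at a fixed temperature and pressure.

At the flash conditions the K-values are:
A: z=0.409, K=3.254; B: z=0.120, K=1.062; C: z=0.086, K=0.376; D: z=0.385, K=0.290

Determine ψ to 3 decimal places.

Iterate (Newton) starting at ψ = 0.5:
  ψ = 0.500: g = -0.0612, g' = -0.997 → ψ = 0.439
Converged at ψ = 0.439.

ψ = 0.439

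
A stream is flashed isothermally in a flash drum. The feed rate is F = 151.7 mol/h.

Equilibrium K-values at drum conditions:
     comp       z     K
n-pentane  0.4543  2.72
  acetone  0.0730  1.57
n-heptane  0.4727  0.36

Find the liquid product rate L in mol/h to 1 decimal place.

Rachford–Rice: g(β) = Σ zᵢ(Kᵢ−1)/(1+β(Kᵢ−1)) = 0.
Feasibility: ΣzᵢKᵢ = 1.5205, Σzᵢ/Kᵢ = 1.5266 — both > 1, two phases present.
Newton–Raphson from β = 0.5:
  β = 0.5000: g = 0.00759, g' = -0.8216 → β = 0.5092
Converged at β = 0.5092.
Then V = β·F = 0.5092·151.7 = 77.3 mol/h and L = F − V = 74.4 mol/h.

L = 74.4 mol/h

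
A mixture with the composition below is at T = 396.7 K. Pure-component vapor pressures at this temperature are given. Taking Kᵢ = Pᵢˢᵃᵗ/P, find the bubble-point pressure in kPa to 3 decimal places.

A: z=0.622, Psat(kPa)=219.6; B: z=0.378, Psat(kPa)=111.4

At the bubble point ψ → 0, so ΣzᵢKᵢ = 1 with Kᵢ = Pᵢˢᵃᵗ/P ⇒ P = ΣzᵢPᵢˢᵃᵗ.
P = 0.622·219.6 + 0.378·111.4 = 178.700 kPa

Pbub = 178.700 kPa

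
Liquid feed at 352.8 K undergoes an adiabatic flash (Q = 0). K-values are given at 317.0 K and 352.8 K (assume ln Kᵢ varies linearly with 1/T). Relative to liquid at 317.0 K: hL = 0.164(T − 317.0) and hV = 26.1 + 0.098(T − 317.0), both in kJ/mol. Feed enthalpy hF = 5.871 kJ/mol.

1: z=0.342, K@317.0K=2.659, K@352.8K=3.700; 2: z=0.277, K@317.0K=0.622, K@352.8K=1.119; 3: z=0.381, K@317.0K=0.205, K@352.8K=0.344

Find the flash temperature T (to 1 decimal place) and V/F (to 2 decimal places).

Adiabatic flash: solve Rachford–Rice at each trial T, then check hF = ψ·hV(T) + (1−ψ)·hL(T).
  T = 317.0 K: K = (2.659, 0.622, 0.205), RR gives ψ = 0.149, H_out = 3.899 kJ/mol
  T = 352.8 K: K = (3.700, 1.119, 0.344), RR gives ψ = 0.564, H_out = 19.265 kJ/mol
  T = 334.9 K: K = (3.164, 0.847, 0.269), RR gives ψ = 0.353, H_out = 11.725 kJ/mol
  T = 325.9 K: K = (2.906, 0.728, 0.236), RR gives ψ = 0.251, H_out = 7.860 kJ/mol
  T = 321.4 K: K = (2.780, 0.673, 0.220), RR gives ψ = 0.200, H_out = 5.882 kJ/mol
  T = 319.2 K: K = (2.719, 0.647, 0.212), RR gives ψ = 0.175, H_out = 4.898 kJ/mol
Linear interpolation between T = 319.2 (H_out = 4.898) and T = 321.4 (H_out = 5.882) on hF = 5.871 gives T ≈ 321.4 K, at which ψ = 0.20.

T = 321.4 K, V/F = 0.20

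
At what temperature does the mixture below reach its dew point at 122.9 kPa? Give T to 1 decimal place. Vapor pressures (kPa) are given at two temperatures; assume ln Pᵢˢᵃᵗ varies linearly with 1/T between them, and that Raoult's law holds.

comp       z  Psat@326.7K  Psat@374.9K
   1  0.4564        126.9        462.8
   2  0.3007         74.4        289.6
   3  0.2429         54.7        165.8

Dew-point temperature: Σzᵢ·P/Pᵢˢᵃᵗ(T) = 1. Interpolate ln Pᵢˢᵃᵗ = aᵢ + bᵢ/T.
  T = 326.7 K: ΣzᵢP/Pᵢˢᵃᵗ = 1.4845
  T = 374.9 K: ΣzᵢP/Pᵢˢᵃᵗ = 0.4289
  T = 350.8 K: ΣzᵢP/Pᵢˢᵃᵗ = 0.7634
  T = 338.8 K: ΣzᵢP/Pᵢˢᵃᵗ = 1.0502
  T = 344.8 K: ΣzᵢP/Pᵢˢᵃᵗ = 0.8928
  T = 341.8 K: ΣzᵢP/Pᵢˢᵃᵗ = 0.9676
  T = 340.3 K: ΣzᵢP/Pᵢˢᵃᵗ = 1.0078
Interpolating between 340.3 K and 341.8 K gives T ≈ 340.6 K.

T = 340.6 K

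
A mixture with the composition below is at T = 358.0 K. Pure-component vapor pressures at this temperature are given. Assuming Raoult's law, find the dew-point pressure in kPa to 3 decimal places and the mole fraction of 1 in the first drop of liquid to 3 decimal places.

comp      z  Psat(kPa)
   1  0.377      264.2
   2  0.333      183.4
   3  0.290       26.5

Pdew = 70.492 kPa, x_1 = 0.101

At the dew point ψ → 1, so Σzᵢ/Kᵢ = 1 with Kᵢ = Pᵢˢᵃᵗ/P ⇒ 1/P = Σzᵢ/Pᵢˢᵃᵗ.
1/P = 0.377/264.2 + 0.333/183.4 + 0.290/26.5 = 0.014186 ⇒ P = 70.492 kPa
xᵢ = zᵢP/Pᵢˢᵃᵗ ⇒ x_1 = 0.377·70.492/264.2 = 0.101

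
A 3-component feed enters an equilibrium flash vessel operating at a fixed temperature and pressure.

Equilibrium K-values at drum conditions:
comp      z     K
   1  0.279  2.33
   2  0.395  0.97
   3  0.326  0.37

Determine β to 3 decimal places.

β = 0.300

Iterate (Newton) starting at β = 0.5:
  β = 0.500: g = -0.0890, g' = -0.454 → β = 0.304
  β = 0.304: g = -0.0018, g' = -0.449 → β = 0.300
Converged at β = 0.300.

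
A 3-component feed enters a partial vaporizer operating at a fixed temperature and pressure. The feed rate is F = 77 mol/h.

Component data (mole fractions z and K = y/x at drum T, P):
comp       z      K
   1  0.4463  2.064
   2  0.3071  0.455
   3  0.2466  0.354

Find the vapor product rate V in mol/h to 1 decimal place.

V = 18.1 mol/h

Rachford–Rice: g(ψ) = Σ zᵢ(Kᵢ−1)/(1+ψ(Kᵢ−1)) = 0.
Feasibility: ΣzᵢKᵢ = 1.1482, Σzᵢ/Kᵢ = 1.5878 — both > 1, two phases present.
Newton–Raphson from ψ = 0.5:
  ψ = 0.5000: g = -0.15541, g' = -0.6122 → ψ = 0.2461
  ψ = 0.2461: g = -0.00641, g' = -0.5845 → ψ = 0.2352
Converged at ψ = 0.2352.
Then V = ψ·F = 0.2352·77 = 18.1 mol/h and L = F − V = 58.9 mol/h.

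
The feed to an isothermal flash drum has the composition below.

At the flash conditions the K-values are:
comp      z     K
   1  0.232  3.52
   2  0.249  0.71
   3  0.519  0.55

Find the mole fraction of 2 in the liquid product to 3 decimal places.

x_2 = 0.271

Iterate (Newton) starting at ψ = 0.5:
  ψ = 0.500: g = -0.1271, g' = -0.492 → ψ = 0.242
  ψ = 0.242: g = 0.0237, g' = -0.726 → ψ = 0.274
  ψ = 0.274: g = 0.0008, g' = -0.677 → ψ = 0.275
Converged at ψ = 0.275.
Compositions from xᵢ = zᵢ/(1+ψ(Kᵢ−1)), yᵢ = Kᵢxᵢ:
  1: x = 0.137, y = 0.482
  2: x = 0.271, y = 0.192
  3: x = 0.592, y = 0.326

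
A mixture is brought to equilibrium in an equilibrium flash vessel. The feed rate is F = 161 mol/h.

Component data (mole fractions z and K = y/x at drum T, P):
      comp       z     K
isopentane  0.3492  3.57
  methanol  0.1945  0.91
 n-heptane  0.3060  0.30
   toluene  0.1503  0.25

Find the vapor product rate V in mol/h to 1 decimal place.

Iterate (Newton) starting at V/F = 0.5:
  V/F = 0.5000: g = -0.13547, g' = -1.0148 → V/F = 0.3665
  V/F = 0.3665: g = 0.00047, g' = -1.0454 → V/F = 0.3670
Converged at V/F = 0.3670.
Then V = V/F·F = 0.3670·161 = 59.1 mol/h and L = F − V = 101.9 mol/h.

V = 59.1 mol/h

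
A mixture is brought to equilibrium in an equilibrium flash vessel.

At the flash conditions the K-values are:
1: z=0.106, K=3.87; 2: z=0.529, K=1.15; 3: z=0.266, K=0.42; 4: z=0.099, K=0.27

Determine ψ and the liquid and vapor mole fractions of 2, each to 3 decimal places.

Let ψ = V/F and solve Σ zᵢ(Kᵢ−1)/(1+ψ(Kᵢ−1)) = 0.
g(0) = ΣzᵢKᵢ − 1 = 0.157 and g(1) = 1 − Σzᵢ/Kᵢ = -0.487, so a root lies in (0, 1).
Iterate (Newton) starting at ψ = 0.41:
  ψ = 0.410: g = -0.0910, g' = -0.456 → ψ = 0.210
  ψ = 0.210: g = 0.0054, g' = -0.540 → ψ = 0.221
Converged at ψ = 0.221.
Compositions from xᵢ = zᵢ/(1+ψ(Kᵢ−1)), yᵢ = Kᵢxᵢ:
  1: x = 0.065, y = 0.251
  2: x = 0.512, y = 0.589
  3: x = 0.305, y = 0.128
  4: x = 0.118, y = 0.032

ψ = 0.221, x_2 = 0.512, y_2 = 0.589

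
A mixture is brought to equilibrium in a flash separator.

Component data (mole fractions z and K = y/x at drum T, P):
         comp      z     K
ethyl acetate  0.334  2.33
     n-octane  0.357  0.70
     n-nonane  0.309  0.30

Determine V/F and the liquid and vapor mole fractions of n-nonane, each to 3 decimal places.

Rachford–Rice: g(V/F) = Σ zᵢ(Kᵢ−1)/(1+V/F(Kᵢ−1)) = 0.
g(0) = ΣzᵢKᵢ − 1 = 0.121 and g(1) = 1 − Σzᵢ/Kᵢ = -0.683, so a root lies in (0, 1).
Iterate (Newton) starting at V/F = 0.5:
  V/F = 0.500: g = -0.1920, g' = -0.616 → V/F = 0.188
  V/F = 0.188: g = -0.0074, g' = -0.615 → V/F = 0.176
Converged at V/F = 0.176.
Compositions from xᵢ = zᵢ/(1+V/F(Kᵢ−1)), yᵢ = Kᵢxᵢ:
  ethyl acetate: x = 0.271, y = 0.630
  n-octane: x = 0.377, y = 0.264
  n-nonane: x = 0.353, y = 0.106

V/F = 0.176, x_n-nonane = 0.353, y_n-nonane = 0.106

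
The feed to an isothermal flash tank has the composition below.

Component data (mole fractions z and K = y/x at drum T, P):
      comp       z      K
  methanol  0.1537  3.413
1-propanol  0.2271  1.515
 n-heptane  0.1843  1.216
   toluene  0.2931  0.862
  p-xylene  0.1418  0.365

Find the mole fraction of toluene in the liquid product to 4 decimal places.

x_toluene = 0.3314

Material balance + equilibrium reduce to Σ zᵢ(Kᵢ−1)/(1+ψ(Kᵢ−1)) = 0.
Check two-phase: ΣzᵢKᵢ = 1.3972 > 1 and Σzᵢ/Kᵢ = 1.0750 > 1, so g(0) = 0.3972 > 0 and g(1) = -0.0750 < 0.
Iterate (Newton) starting at ψ = 0.5:
  ψ = 0.5000: g = 0.12164, g' = -0.3581 → ψ = 0.8397
  ψ = 0.8397: g = -0.00074, g' = -0.4028 → ψ = 0.8378
Converged at ψ = 0.8378.
Compositions from xᵢ = zᵢ/(1+ψ(Kᵢ−1)), yᵢ = Kᵢxᵢ:
  methanol: x = 0.0509, y = 0.1736
  1-propanol: x = 0.1586, y = 0.2403
  n-heptane: x = 0.1561, y = 0.1898
  toluene: x = 0.3314, y = 0.2857
  p-xylene: x = 0.3030, y = 0.1106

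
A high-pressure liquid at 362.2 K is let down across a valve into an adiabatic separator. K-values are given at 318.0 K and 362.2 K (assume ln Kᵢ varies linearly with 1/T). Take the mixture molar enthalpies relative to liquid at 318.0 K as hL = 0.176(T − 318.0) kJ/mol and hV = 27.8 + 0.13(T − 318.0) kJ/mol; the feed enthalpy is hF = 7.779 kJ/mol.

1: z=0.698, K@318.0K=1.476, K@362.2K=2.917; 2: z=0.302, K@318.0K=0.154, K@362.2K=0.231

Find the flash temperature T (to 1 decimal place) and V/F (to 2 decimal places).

Adiabatic flash: solve Rachford–Rice at each trial T, then check hF = ψ·hV(T) + (1−ψ)·hL(T).
  T = 318.0 K: K = (1.476, 0.154), RR gives ψ = 0.191, H_out = 5.299 kJ/mol
  T = 362.2 K: K = (2.917, 0.231), RR gives ψ = 0.750, H_out = 27.108 kJ/mol
  T = 340.1 K: K = (2.121, 0.191), RR gives ψ = 0.594, H_out = 19.788 kJ/mol
  T = 329.1 K: K = (1.782, 0.172), RR gives ψ = 0.457, H_out = 14.424 kJ/mol
  T = 323.6 K: K = (1.626, 0.163), RR gives ψ = 0.351, H_out = 10.664 kJ/mol
  T = 320.8 K: K = (1.550, 0.159), RR gives ψ = 0.280, H_out = 8.244 kJ/mol
  T = 319.4 K: K = (1.513, 0.156), RR gives ψ = 0.238, H_out = 6.849 kJ/mol
Linear interpolation between T = 319.4 (H_out = 6.849) and T = 320.8 (H_out = 8.244) on hF = 7.779 gives T ≈ 320.3 K, at which ψ = 0.27.

T = 320.3 K, V/F = 0.27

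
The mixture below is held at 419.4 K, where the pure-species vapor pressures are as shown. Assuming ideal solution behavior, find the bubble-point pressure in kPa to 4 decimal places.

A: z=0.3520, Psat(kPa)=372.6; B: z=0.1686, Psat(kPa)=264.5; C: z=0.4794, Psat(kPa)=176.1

At the bubble point ψ → 0, so ΣzᵢKᵢ = 1 with Kᵢ = Pᵢˢᵃᵗ/P ⇒ P = ΣzᵢPᵢˢᵃᵗ.
P = 0.3520·372.6 + 0.1686·264.5 + 0.4794·176.1 = 260.1722 kPa

Pbub = 260.1722 kPa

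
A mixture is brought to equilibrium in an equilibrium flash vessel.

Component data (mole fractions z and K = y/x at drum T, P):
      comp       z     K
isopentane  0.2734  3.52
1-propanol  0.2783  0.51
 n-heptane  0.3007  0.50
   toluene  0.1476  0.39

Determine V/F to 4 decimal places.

Newton–Raphson from V/F = 0.5:
  V/F = 0.5000: g = -0.20578, g' = -0.7045 → V/F = 0.2079
  V/F = 0.2079: g = 0.02936, g' = -0.9961 → V/F = 0.2374
  V/F = 0.2374: g = 0.00089, g' = -0.9372 → V/F = 0.2383
Converged at V/F = 0.2383.

V/F = 0.2383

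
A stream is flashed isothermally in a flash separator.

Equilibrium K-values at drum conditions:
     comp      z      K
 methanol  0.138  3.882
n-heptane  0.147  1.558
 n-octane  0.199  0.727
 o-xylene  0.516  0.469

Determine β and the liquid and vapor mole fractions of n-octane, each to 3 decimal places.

Material balance + equilibrium reduce to Σ zᵢ(Kᵢ−1)/(1+β(Kᵢ−1)) = 0.
Feasibility: ΣzᵢKᵢ = 1.151, Σzᵢ/Kᵢ = 1.504 — both > 1, two phases present.
Newton iteration, β⁰ = 0.5:
  β = 0.500: g = -0.2089, g' = -0.510 → β = 0.090
  β = 0.090: g = 0.0501, g' = -0.939 → β = 0.144
  β = 0.144: g = 0.0040, g' = -0.799 → β = 0.149
Converged at β = 0.149.
Compositions from xᵢ = zᵢ/(1+β(Kᵢ−1)), yᵢ = Kᵢxᵢ:
  methanol: x = 0.097, y = 0.375
  n-heptane: x = 0.136, y = 0.211
  n-octane: x = 0.207, y = 0.151
  o-xylene: x = 0.560, y = 0.263

β = 0.149, x_n-octane = 0.207, y_n-octane = 0.151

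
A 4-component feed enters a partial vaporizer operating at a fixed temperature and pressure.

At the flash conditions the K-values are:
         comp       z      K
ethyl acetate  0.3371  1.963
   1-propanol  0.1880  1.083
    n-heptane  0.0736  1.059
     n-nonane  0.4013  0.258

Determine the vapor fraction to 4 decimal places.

ψ = 0.0890

Material balance + equilibrium reduce to Σ zᵢ(Kᵢ−1)/(1+ψ(Kᵢ−1)) = 0.
g(0) = ΣzᵢKᵢ − 1 = 0.0468 and g(1) = 1 − Σzᵢ/Kᵢ = -0.9702, so a root lies in (0, 1).
Iterate (Newton) starting at ψ = 0.46:
  ψ = 0.4600: g = -0.20783, g' = -0.6608 → ψ = 0.1455
  ψ = 0.1455: g = -0.02934, g' = -0.5197 → ψ = 0.0890
Converged at ψ = 0.0890.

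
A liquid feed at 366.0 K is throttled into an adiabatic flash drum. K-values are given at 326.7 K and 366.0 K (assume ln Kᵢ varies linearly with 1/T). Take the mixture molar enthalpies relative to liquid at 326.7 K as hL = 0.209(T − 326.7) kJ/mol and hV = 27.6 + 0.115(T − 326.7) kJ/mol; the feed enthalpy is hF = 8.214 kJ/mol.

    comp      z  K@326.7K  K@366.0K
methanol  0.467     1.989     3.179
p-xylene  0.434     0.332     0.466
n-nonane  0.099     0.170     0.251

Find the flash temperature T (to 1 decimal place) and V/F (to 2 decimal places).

Adiabatic flash: solve Rachford–Rice at each trial T, then check hF = ψ·hV(T) + (1−ψ)·hL(T).
  T = 326.7 K: K = (1.989, 0.332, 0.170), RR gives ψ = 0.129, H_out = 3.574 kJ/mol
  T = 366.0 K: K = (3.179, 0.466, 0.251), RR gives ψ = 0.560, H_out = 21.600 kJ/mol
  T = 346.4 K: K = (2.550, 0.397, 0.209), RR gives ψ = 0.385, H_out = 14.033 kJ/mol
  T = 336.5 K: K = (2.259, 0.364, 0.189), RR gives ψ = 0.273, H_out = 9.343 kJ/mol
  T = 331.6 K: K = (2.122, 0.348, 0.179), RR gives ψ = 0.207, H_out = 6.643 kJ/mol
  T = 334.1 K: K = (2.191, 0.356, 0.184), RR gives ψ = 0.242, H_out = 8.060 kJ/mol
Linear interpolation between T = 334.1 (H_out = 8.060) and T = 336.5 (H_out = 9.343) on hF = 8.214 gives T ≈ 334.4 K, at which ψ = 0.25.

T = 334.4 K, V/F = 0.25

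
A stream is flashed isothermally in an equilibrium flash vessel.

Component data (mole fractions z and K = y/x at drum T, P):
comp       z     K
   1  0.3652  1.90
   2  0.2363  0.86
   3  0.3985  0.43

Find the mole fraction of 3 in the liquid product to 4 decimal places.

x_3 = 0.4410

Newton–Raphson from V/F = 0.5:
  V/F = 0.5000: g = -0.12658, g' = -0.3993 → V/F = 0.1830
  V/F = 0.1830: g = -0.00535, g' = -0.3843 → V/F = 0.1691
Converged at V/F = 0.1691.
Compositions from xᵢ = zᵢ/(1+V/F(Kᵢ−1)), yᵢ = Kᵢxᵢ:
  1: x = 0.3170, y = 0.6022
  2: x = 0.2420, y = 0.2081
  3: x = 0.4410, y = 0.1896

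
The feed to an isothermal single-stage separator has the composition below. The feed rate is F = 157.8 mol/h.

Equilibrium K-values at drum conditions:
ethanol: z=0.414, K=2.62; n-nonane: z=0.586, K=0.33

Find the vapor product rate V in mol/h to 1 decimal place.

V = 40.4 mol/h

Binary case is linear: z₁(K₁−1)(1+ψ(K₂−1)) + z₂(K₂−1)(1+ψ(K₁−1)) = 0
⇒ ψ = [z₁(K₁−1)+z₂(K₂−1)] / [−(K₁−1)(K₂−1)] = 0.2781/1.0854 = 0.256
Then V = ψ·F = 0.2562·157.8 = 40.4 mol/h and L = F − V = 117.4 mol/h.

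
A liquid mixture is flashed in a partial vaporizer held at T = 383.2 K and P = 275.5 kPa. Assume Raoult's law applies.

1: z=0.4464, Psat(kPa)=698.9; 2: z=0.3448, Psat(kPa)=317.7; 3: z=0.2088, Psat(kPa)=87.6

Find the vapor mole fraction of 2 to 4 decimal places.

Raoult's law: Kᵢ = Pᵢˢᵃᵗ/P = Pᵢˢᵃᵗ/275.5.
  K_1 = 698.9/275.5 = 2.536842, K_2 = 317.7/275.5 = 1.153176, K_3 = 87.6/275.5 = 0.317967
Material balance + equilibrium reduce to Σ zᵢ(Kᵢ−1)/(1+ψ(Kᵢ−1)) = 0.
g(0) = ΣzᵢKᵢ − 1 = 0.5965 and g(1) = 1 − Σzᵢ/Kᵢ = -0.1316, so a root lies in (0, 1).
Newton–Raphson from ψ = 0.54:
  ψ = 0.5400: g = 0.19825, g' = -0.5652 → ψ = 0.8908
  ψ = 0.8908: g = -0.02680, g' = -0.8247 → ψ = 0.8583
  ψ = 0.8583: g = -0.00096, g' = -0.7674 → ψ = 0.8570
Converged at ψ = 0.8570.
Compositions from xᵢ = zᵢ/(1+ψ(Kᵢ−1)), yᵢ = Kᵢxᵢ:
  1: x = 0.1927, y = 0.4887
  2: x = 0.3048, y = 0.3515
  3: x = 0.5026, y = 0.1598

y_2 = 0.3515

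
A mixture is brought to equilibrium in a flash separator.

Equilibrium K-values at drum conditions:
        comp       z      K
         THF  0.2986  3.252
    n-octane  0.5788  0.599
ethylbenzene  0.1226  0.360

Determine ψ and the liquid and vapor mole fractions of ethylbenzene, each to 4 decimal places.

Material balance + equilibrium reduce to Σ zᵢ(Kᵢ−1)/(1+ψ(Kᵢ−1)) = 0.
Feasibility: ΣzᵢKᵢ = 1.3619, Σzᵢ/Kᵢ = 1.3987 — both > 1, two phases present.
Iterate (Newton) starting at ψ = 0.5:
  ψ = 0.5000: g = -0.08940, g' = -0.5892 → ψ = 0.3483
  ψ = 0.3483: g = 0.00611, g' = -0.6845 → ψ = 0.3572
  ψ = 0.3572: g = 0.00004, g' = -0.6763 → ψ = 0.3573
Converged at ψ = 0.3573.
Compositions from xᵢ = zᵢ/(1+ψ(Kᵢ−1)), yᵢ = Kᵢxᵢ:
  THF: x = 0.1655, y = 0.5381
  n-octane: x = 0.6756, y = 0.4047
  ethylbenzene: x = 0.1589, y = 0.0572

ψ = 0.3573, x_ethylbenzene = 0.1589, y_ethylbenzene = 0.0572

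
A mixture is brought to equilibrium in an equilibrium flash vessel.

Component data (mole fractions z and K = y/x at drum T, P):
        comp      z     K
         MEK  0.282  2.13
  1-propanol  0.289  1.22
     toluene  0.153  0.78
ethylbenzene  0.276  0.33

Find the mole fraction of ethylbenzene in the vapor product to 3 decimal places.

y_ethylbenzene = 0.121

Rachford–Rice: g(V/F) = Σ zᵢ(Kᵢ−1)/(1+V/F(Kᵢ−1)) = 0.
Check two-phase: ΣzᵢKᵢ = 1.164 > 1 and Σzᵢ/Kᵢ = 1.402 > 1, so g(0) = 0.164 > 0 and g(1) = -0.402 < 0.
Newton–Raphson from V/F = 0.69:
  V/F = 0.690: g = -0.1493, g' = -0.563 → V/F = 0.425
  V/F = 0.425: g = -0.0222, g' = -0.427 → V/F = 0.373
  V/F = 0.373: g = -0.0002, g' = -0.419 → V/F = 0.372
Converged at V/F = 0.372.
Compositions from xᵢ = zᵢ/(1+V/F(Kᵢ−1)), yᵢ = Kᵢxᵢ:
  MEK: x = 0.198, y = 0.423
  1-propanol: x = 0.267, y = 0.326
  toluene: x = 0.167, y = 0.130
  ethylbenzene: x = 0.368, y = 0.121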